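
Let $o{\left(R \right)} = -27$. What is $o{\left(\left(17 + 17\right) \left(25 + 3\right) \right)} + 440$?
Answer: $413$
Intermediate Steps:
$o{\left(\left(17 + 17\right) \left(25 + 3\right) \right)} + 440 = -27 + 440 = 413$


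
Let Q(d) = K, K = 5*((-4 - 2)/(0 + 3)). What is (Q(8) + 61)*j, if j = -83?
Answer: -4233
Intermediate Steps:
K = -10 (K = 5*(-6/3) = 5*(-6*1/3) = 5*(-2) = -10)
Q(d) = -10
(Q(8) + 61)*j = (-10 + 61)*(-83) = 51*(-83) = -4233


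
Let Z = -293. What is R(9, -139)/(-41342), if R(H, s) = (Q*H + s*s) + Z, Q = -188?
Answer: -8668/20671 ≈ -0.41933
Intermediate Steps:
R(H, s) = -293 + s² - 188*H (R(H, s) = (-188*H + s*s) - 293 = (-188*H + s²) - 293 = (s² - 188*H) - 293 = -293 + s² - 188*H)
R(9, -139)/(-41342) = (-293 + (-139)² - 188*9)/(-41342) = (-293 + 19321 - 1692)*(-1/41342) = 17336*(-1/41342) = -8668/20671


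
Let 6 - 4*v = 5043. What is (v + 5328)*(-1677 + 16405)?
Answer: 59924550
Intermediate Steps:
v = -5037/4 (v = 3/2 - ¼*5043 = 3/2 - 5043/4 = -5037/4 ≈ -1259.3)
(v + 5328)*(-1677 + 16405) = (-5037/4 + 5328)*(-1677 + 16405) = (16275/4)*14728 = 59924550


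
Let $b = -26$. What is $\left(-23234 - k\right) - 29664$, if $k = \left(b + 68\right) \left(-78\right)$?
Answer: $-49622$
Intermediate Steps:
$k = -3276$ ($k = \left(-26 + 68\right) \left(-78\right) = 42 \left(-78\right) = -3276$)
$\left(-23234 - k\right) - 29664 = \left(-23234 - -3276\right) - 29664 = \left(-23234 + 3276\right) - 29664 = -19958 - 29664 = -49622$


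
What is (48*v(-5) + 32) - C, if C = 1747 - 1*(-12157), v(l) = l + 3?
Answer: -13968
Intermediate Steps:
v(l) = 3 + l
C = 13904 (C = 1747 + 12157 = 13904)
(48*v(-5) + 32) - C = (48*(3 - 5) + 32) - 1*13904 = (48*(-2) + 32) - 13904 = (-96 + 32) - 13904 = -64 - 13904 = -13968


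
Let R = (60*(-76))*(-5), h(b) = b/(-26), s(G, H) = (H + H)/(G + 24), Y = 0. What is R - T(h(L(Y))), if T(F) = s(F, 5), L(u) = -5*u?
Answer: 273595/12 ≈ 22800.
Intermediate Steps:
s(G, H) = 2*H/(24 + G) (s(G, H) = (2*H)/(24 + G) = 2*H/(24 + G))
h(b) = -b/26 (h(b) = b*(-1/26) = -b/26)
T(F) = 10/(24 + F) (T(F) = 2*5/(24 + F) = 10/(24 + F))
R = 22800 (R = -4560*(-5) = 22800)
R - T(h(L(Y))) = 22800 - 10/(24 - (-5)*0/26) = 22800 - 10/(24 - 1/26*0) = 22800 - 10/(24 + 0) = 22800 - 10/24 = 22800 - 1*5/12 = 22800 - 5/12 = 273595/12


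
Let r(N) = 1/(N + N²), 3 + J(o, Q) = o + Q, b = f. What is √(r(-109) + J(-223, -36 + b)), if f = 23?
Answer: I*√920016789/1962 ≈ 15.46*I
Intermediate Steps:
b = 23
J(o, Q) = -3 + Q + o (J(o, Q) = -3 + (o + Q) = -3 + (Q + o) = -3 + Q + o)
√(r(-109) + J(-223, -36 + b)) = √(1/((-109)*(1 - 109)) + (-3 + (-36 + 23) - 223)) = √(-1/109/(-108) + (-3 - 13 - 223)) = √(-1/109*(-1/108) - 239) = √(1/11772 - 239) = √(-2813507/11772) = I*√920016789/1962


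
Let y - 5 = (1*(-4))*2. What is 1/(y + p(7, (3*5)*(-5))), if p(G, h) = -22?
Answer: -1/25 ≈ -0.040000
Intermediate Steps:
y = -3 (y = 5 + (1*(-4))*2 = 5 - 4*2 = 5 - 8 = -3)
1/(y + p(7, (3*5)*(-5))) = 1/(-3 - 22) = 1/(-25) = -1/25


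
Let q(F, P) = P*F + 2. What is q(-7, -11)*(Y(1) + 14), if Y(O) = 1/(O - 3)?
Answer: 2133/2 ≈ 1066.5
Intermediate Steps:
q(F, P) = 2 + F*P (q(F, P) = F*P + 2 = 2 + F*P)
Y(O) = 1/(-3 + O)
q(-7, -11)*(Y(1) + 14) = (2 - 7*(-11))*(1/(-3 + 1) + 14) = (2 + 77)*(1/(-2) + 14) = 79*(-1/2 + 14) = 79*(27/2) = 2133/2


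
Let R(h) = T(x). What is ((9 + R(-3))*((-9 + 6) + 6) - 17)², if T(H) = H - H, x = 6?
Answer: 100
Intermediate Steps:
T(H) = 0
R(h) = 0
((9 + R(-3))*((-9 + 6) + 6) - 17)² = ((9 + 0)*((-9 + 6) + 6) - 17)² = (9*(-3 + 6) - 17)² = (9*3 - 17)² = (27 - 17)² = 10² = 100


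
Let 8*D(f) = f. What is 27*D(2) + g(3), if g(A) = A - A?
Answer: 27/4 ≈ 6.7500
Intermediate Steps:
D(f) = f/8
g(A) = 0
27*D(2) + g(3) = 27*((⅛)*2) + 0 = 27*(¼) + 0 = 27/4 + 0 = 27/4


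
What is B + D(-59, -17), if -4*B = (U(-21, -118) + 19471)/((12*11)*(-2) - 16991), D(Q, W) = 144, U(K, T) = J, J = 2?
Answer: 9958353/69020 ≈ 144.28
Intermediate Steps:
U(K, T) = 2
B = 19473/69020 (B = -(2 + 19471)/(4*((12*11)*(-2) - 16991)) = -19473/(4*(132*(-2) - 16991)) = -19473/(4*(-264 - 16991)) = -19473/(4*(-17255)) = -19473*(-1)/(4*17255) = -1/4*(-19473/17255) = 19473/69020 ≈ 0.28214)
B + D(-59, -17) = 19473/69020 + 144 = 9958353/69020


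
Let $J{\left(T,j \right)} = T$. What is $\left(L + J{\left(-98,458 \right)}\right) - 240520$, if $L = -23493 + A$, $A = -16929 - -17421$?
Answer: $-263619$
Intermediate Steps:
$A = 492$ ($A = -16929 + 17421 = 492$)
$L = -23001$ ($L = -23493 + 492 = -23001$)
$\left(L + J{\left(-98,458 \right)}\right) - 240520 = \left(-23001 - 98\right) - 240520 = -23099 - 240520 = -263619$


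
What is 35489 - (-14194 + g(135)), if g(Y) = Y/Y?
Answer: 49682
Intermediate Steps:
g(Y) = 1
35489 - (-14194 + g(135)) = 35489 - (-14194 + 1) = 35489 - 1*(-14193) = 35489 + 14193 = 49682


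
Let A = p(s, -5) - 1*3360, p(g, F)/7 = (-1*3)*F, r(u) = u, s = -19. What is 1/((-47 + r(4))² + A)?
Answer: -1/1406 ≈ -0.00071124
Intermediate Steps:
p(g, F) = -21*F (p(g, F) = 7*((-1*3)*F) = 7*(-3*F) = -21*F)
A = -3255 (A = -21*(-5) - 1*3360 = 105 - 3360 = -3255)
1/((-47 + r(4))² + A) = 1/((-47 + 4)² - 3255) = 1/((-43)² - 3255) = 1/(1849 - 3255) = 1/(-1406) = -1/1406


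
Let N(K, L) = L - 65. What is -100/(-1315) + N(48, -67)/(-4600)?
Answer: 31679/302450 ≈ 0.10474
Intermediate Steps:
N(K, L) = -65 + L
-100/(-1315) + N(48, -67)/(-4600) = -100/(-1315) + (-65 - 67)/(-4600) = -100*(-1/1315) - 132*(-1/4600) = 20/263 + 33/1150 = 31679/302450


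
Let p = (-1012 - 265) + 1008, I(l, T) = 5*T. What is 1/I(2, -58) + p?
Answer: -78011/290 ≈ -269.00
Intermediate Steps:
p = -269 (p = -1277 + 1008 = -269)
1/I(2, -58) + p = 1/(5*(-58)) - 269 = 1/(-290) - 269 = -1/290 - 269 = -78011/290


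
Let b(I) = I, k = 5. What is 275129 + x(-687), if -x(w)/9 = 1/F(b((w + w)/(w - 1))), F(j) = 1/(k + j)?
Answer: 94622713/344 ≈ 2.7507e+5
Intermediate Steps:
F(j) = 1/(5 + j)
x(w) = -45 - 18*w/(-1 + w) (x(w) = -(45 + 9*(w + w)/(w - 1)) = -(45 + 18*w/(-1 + w)) = -9*(5 + 2*w/(-1 + w)) = -45 - 18*w/(-1 + w))
275129 + x(-687) = 275129 + 9*(5 - 7*(-687))/(-1 - 687) = 275129 + 9*(5 + 4809)/(-688) = 275129 + 9*(-1/688)*4814 = 275129 - 21663/344 = 94622713/344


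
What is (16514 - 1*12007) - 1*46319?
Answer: -41812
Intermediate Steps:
(16514 - 1*12007) - 1*46319 = (16514 - 12007) - 46319 = 4507 - 46319 = -41812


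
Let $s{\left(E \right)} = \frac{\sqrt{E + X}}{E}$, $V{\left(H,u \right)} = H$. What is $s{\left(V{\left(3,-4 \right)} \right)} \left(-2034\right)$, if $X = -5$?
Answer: $- 678 i \sqrt{2} \approx - 958.84 i$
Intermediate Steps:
$s{\left(E \right)} = \frac{\sqrt{-5 + E}}{E}$ ($s{\left(E \right)} = \frac{\sqrt{E - 5}}{E} = \frac{\sqrt{-5 + E}}{E}$)
$s{\left(V{\left(3,-4 \right)} \right)} \left(-2034\right) = \frac{\sqrt{-5 + 3}}{3} \left(-2034\right) = \frac{\sqrt{-2}}{3} \left(-2034\right) = \frac{i \sqrt{2}}{3} \left(-2034\right) = - 678 i \sqrt{2}$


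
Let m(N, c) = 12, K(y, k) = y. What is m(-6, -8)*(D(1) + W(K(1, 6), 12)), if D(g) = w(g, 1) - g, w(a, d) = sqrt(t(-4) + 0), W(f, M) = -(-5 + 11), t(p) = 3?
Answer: -84 + 12*sqrt(3) ≈ -63.215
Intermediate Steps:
W(f, M) = -6 (W(f, M) = -1*6 = -6)
w(a, d) = sqrt(3) (w(a, d) = sqrt(3 + 0) = sqrt(3))
D(g) = sqrt(3) - g
m(-6, -8)*(D(1) + W(K(1, 6), 12)) = 12*((sqrt(3) - 1*1) - 6) = 12*((sqrt(3) - 1) - 6) = 12*((-1 + sqrt(3)) - 6) = 12*(-7 + sqrt(3)) = -84 + 12*sqrt(3)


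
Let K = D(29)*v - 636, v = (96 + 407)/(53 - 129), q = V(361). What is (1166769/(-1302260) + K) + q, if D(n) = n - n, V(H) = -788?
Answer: -1855585009/1302260 ≈ -1424.9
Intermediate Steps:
D(n) = 0
q = -788
v = -503/76 (v = 503/(-76) = 503*(-1/76) = -503/76 ≈ -6.6184)
K = -636 (K = 0*(-503/76) - 636 = 0 - 636 = -636)
(1166769/(-1302260) + K) + q = (1166769/(-1302260) - 636) - 788 = (1166769*(-1/1302260) - 636) - 788 = (-1166769/1302260 - 636) - 788 = -829404129/1302260 - 788 = -1855585009/1302260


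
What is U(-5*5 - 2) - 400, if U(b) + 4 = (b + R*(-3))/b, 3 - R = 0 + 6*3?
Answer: -1214/3 ≈ -404.67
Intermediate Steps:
R = -15 (R = 3 - (0 + 6*3) = 3 - (0 + 18) = 3 - 1*18 = 3 - 18 = -15)
U(b) = -4 + (45 + b)/b (U(b) = -4 + (b - 15*(-3))/b = -4 + (b + 45)/b = -4 + (45 + b)/b)
U(-5*5 - 2) - 400 = (-3 + 45/(-5*5 - 2)) - 400 = (-3 + 45/(-25 - 2)) - 400 = (-3 + 45/(-27)) - 400 = (-3 + 45*(-1/27)) - 400 = (-3 - 5/3) - 400 = -14/3 - 400 = -1214/3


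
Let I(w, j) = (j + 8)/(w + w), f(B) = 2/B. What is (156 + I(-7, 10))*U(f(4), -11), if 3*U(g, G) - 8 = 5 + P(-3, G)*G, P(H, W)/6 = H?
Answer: 76171/7 ≈ 10882.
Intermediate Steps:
P(H, W) = 6*H
U(g, G) = 13/3 - 6*G (U(g, G) = 8/3 + (5 + (6*(-3))*G)/3 = 8/3 + (5 - 18*G)/3 = 8/3 + (5/3 - 6*G) = 13/3 - 6*G)
I(w, j) = (8 + j)/(2*w) (I(w, j) = (8 + j)/((2*w)) = (8 + j)*(1/(2*w)) = (8 + j)/(2*w))
(156 + I(-7, 10))*U(f(4), -11) = (156 + (½)*(8 + 10)/(-7))*(13/3 - 6*(-11)) = (156 + (½)*(-⅐)*18)*(13/3 + 66) = (156 - 9/7)*(211/3) = (1083/7)*(211/3) = 76171/7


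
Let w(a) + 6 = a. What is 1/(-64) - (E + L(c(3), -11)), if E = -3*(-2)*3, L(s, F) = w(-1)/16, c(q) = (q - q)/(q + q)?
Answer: -1125/64 ≈ -17.578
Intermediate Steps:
w(a) = -6 + a
c(q) = 0 (c(q) = 0/((2*q)) = 0*(1/(2*q)) = 0)
L(s, F) = -7/16 (L(s, F) = (-6 - 1)/16 = -7*1/16 = -7/16)
E = 18 (E = 6*3 = 18)
1/(-64) - (E + L(c(3), -11)) = 1/(-64) - (18 - 7/16) = -1/64 - 1*281/16 = -1/64 - 281/16 = -1125/64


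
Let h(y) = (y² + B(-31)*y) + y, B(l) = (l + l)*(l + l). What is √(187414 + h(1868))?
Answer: √10859298 ≈ 3295.3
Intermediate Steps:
B(l) = 4*l² (B(l) = (2*l)*(2*l) = 4*l²)
h(y) = y² + 3845*y (h(y) = (y² + (4*(-31)²)*y) + y = (y² + (4*961)*y) + y = (y² + 3844*y) + y = y² + 3845*y)
√(187414 + h(1868)) = √(187414 + 1868*(3845 + 1868)) = √(187414 + 1868*5713) = √(187414 + 10671884) = √10859298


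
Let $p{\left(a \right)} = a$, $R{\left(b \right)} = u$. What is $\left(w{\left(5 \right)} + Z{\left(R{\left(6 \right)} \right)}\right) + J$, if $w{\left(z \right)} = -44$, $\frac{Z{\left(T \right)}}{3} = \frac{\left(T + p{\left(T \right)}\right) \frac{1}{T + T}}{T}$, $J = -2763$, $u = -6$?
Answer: $- \frac{5615}{2} \approx -2807.5$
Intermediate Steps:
$R{\left(b \right)} = -6$
$Z{\left(T \right)} = \frac{3}{T}$ ($Z{\left(T \right)} = 3 \frac{\left(T + T\right) \frac{1}{T + T}}{T} = 3 \frac{2 T \frac{1}{2 T}}{T} = 3 \cdot 1 \frac{1}{T} = \frac{3}{T}$)
$\left(w{\left(5 \right)} + Z{\left(R{\left(6 \right)} \right)}\right) + J = \left(-44 + \frac{3}{-6}\right) - 2763 = \left(-44 + 3 \left(- \frac{1}{6}\right)\right) - 2763 = \left(-44 - \frac{1}{2}\right) - 2763 = - \frac{89}{2} - 2763 = - \frac{5615}{2}$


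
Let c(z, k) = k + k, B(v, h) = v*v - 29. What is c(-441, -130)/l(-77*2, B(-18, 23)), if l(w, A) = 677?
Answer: -260/677 ≈ -0.38405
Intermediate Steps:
B(v, h) = -29 + v² (B(v, h) = v² - 29 = -29 + v²)
c(z, k) = 2*k
c(-441, -130)/l(-77*2, B(-18, 23)) = (2*(-130))/677 = -260*1/677 = -260/677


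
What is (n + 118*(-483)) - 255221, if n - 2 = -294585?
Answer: -606798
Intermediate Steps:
n = -294583 (n = 2 - 294585 = -294583)
(n + 118*(-483)) - 255221 = (-294583 + 118*(-483)) - 255221 = (-294583 - 56994) - 255221 = -351577 - 255221 = -606798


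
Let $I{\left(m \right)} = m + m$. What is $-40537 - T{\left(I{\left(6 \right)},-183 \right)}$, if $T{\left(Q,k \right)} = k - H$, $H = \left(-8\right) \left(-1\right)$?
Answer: $-40346$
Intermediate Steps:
$I{\left(m \right)} = 2 m$
$H = 8$
$T{\left(Q,k \right)} = -8 + k$ ($T{\left(Q,k \right)} = k - 8 = -8 + k$)
$-40537 - T{\left(I{\left(6 \right)},-183 \right)} = -40537 - \left(-8 - 183\right) = -40537 - -191 = -40537 + 191 = -40346$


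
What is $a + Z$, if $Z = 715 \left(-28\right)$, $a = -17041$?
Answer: $-37061$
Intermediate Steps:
$Z = -20020$
$a + Z = -17041 - 20020 = -37061$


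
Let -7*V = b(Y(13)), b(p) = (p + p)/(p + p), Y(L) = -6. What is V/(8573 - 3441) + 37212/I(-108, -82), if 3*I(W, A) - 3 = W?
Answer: -190971989/179620 ≈ -1063.2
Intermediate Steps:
I(W, A) = 1 + W/3
b(p) = 1 (b(p) = (2*p)/((2*p)) = (2*p)*(1/(2*p)) = 1)
V = -1/7 (V = -1/7*1 = -1/7 ≈ -0.14286)
V/(8573 - 3441) + 37212/I(-108, -82) = -1/(7*(8573 - 3441)) + 37212/(1 + (1/3)*(-108)) = -1/7/5132 + 37212/(1 - 36) = -1/7*1/5132 + 37212/(-35) = -1/35924 + 37212*(-1/35) = -1/35924 - 5316/5 = -190971989/179620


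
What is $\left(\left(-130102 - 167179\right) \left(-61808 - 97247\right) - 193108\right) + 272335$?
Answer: $47284108682$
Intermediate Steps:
$\left(\left(-130102 - 167179\right) \left(-61808 - 97247\right) - 193108\right) + 272335 = \left(\left(-297281\right) \left(-159055\right) - 193108\right) + 272335 = \left(47284029455 - 193108\right) + 272335 = 47283836347 + 272335 = 47284108682$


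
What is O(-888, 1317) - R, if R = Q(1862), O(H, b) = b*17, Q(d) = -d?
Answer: 24251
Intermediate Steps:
O(H, b) = 17*b
R = -1862 (R = -1*1862 = -1862)
O(-888, 1317) - R = 17*1317 - 1*(-1862) = 22389 + 1862 = 24251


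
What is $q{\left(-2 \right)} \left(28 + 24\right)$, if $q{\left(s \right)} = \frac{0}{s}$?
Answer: $0$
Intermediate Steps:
$q{\left(s \right)} = 0$
$q{\left(-2 \right)} \left(28 + 24\right) = 0 \left(28 + 24\right) = 0 \cdot 52 = 0$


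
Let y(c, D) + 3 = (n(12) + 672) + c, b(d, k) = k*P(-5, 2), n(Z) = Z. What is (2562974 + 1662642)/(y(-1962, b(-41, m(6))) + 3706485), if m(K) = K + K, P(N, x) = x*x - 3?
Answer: 1056404/926301 ≈ 1.1405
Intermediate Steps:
P(N, x) = -3 + x**2 (P(N, x) = x**2 - 3 = -3 + x**2)
m(K) = 2*K
b(d, k) = k (b(d, k) = k*(-3 + 2**2) = k*(-3 + 4) = k*1 = k)
y(c, D) = 681 + c (y(c, D) = -3 + ((12 + 672) + c) = -3 + (684 + c) = 681 + c)
(2562974 + 1662642)/(y(-1962, b(-41, m(6))) + 3706485) = (2562974 + 1662642)/((681 - 1962) + 3706485) = 4225616/(-1281 + 3706485) = 4225616/3705204 = 4225616*(1/3705204) = 1056404/926301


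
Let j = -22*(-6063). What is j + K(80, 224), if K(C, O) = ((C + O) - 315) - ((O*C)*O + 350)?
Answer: -3881055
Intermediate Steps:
j = 133386
K(C, O) = -665 + C + O - C*O² (K(C, O) = (-315 + C + O) - ((C*O)*O + 350) = (-315 + C + O) - (C*O² + 350) = (-315 + C + O) - (350 + C*O²) = (-315 + C + O) + (-350 - C*O²) = -665 + C + O - C*O²)
j + K(80, 224) = 133386 + (-665 + 80 + 224 - 1*80*224²) = 133386 + (-665 + 80 + 224 - 1*80*50176) = 133386 + (-665 + 80 + 224 - 4014080) = 133386 - 4014441 = -3881055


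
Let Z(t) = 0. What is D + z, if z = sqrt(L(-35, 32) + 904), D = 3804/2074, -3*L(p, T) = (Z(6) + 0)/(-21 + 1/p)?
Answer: 1902/1037 + 2*sqrt(226) ≈ 31.901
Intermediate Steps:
L(p, T) = 0 (L(p, T) = -(0 + 0)/(3*(-21 + 1/p)) = -0/(-21 + 1/p) = -1/3*0 = 0)
D = 1902/1037 (D = 3804*(1/2074) = 1902/1037 ≈ 1.8341)
z = 2*sqrt(226) (z = sqrt(0 + 904) = sqrt(904) = 2*sqrt(226) ≈ 30.067)
D + z = 1902/1037 + 2*sqrt(226)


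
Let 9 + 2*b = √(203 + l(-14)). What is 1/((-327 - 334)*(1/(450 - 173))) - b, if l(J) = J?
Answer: 5395/1322 - 3*√21/2 ≈ -2.7929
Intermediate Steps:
b = -9/2 + 3*√21/2 (b = -9/2 + √(203 - 14)/2 = -9/2 + √189/2 = -9/2 + (3*√21)/2 = -9/2 + 3*√21/2 ≈ 2.3739)
1/((-327 - 334)*(1/(450 - 173))) - b = 1/((-327 - 334)*(1/(450 - 173))) - (-9/2 + 3*√21/2) = 1/((-661)*(1/277)) + (9/2 - 3*√21/2) = -1/(661*1/277) + (9/2 - 3*√21/2) = -1/661*277 + (9/2 - 3*√21/2) = -277/661 + (9/2 - 3*√21/2) = 5395/1322 - 3*√21/2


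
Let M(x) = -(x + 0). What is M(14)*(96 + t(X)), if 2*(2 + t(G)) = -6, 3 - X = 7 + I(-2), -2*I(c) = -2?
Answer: -1274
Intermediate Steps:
M(x) = -x
I(c) = 1 (I(c) = -½*(-2) = 1)
X = -5 (X = 3 - (7 + 1) = 3 - 1*8 = 3 - 8 = -5)
t(G) = -5 (t(G) = -2 + (½)*(-6) = -2 - 3 = -5)
M(14)*(96 + t(X)) = (-1*14)*(96 - 5) = -14*91 = -1274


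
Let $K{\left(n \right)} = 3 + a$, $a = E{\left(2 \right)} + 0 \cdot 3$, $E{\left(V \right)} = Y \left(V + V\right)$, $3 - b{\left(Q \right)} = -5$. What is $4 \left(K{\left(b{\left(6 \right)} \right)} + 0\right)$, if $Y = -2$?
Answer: $-20$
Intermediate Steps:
$b{\left(Q \right)} = 8$ ($b{\left(Q \right)} = 3 - -5 = 3 + 5 = 8$)
$E{\left(V \right)} = - 4 V$ ($E{\left(V \right)} = - 2 \left(V + V\right) = - 2 \cdot 2 V = - 4 V$)
$a = -8$ ($a = \left(-4\right) 2 + 0 \cdot 3 = -8 + 0 = -8$)
$K{\left(n \right)} = -5$ ($K{\left(n \right)} = 3 - 8 = -5$)
$4 \left(K{\left(b{\left(6 \right)} \right)} + 0\right) = 4 \left(-5 + 0\right) = 4 \left(-5\right) = -20$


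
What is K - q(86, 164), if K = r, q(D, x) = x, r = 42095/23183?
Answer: -3759917/23183 ≈ -162.18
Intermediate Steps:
r = 42095/23183 (r = 42095*(1/23183) = 42095/23183 ≈ 1.8158)
K = 42095/23183 ≈ 1.8158
K - q(86, 164) = 42095/23183 - 1*164 = 42095/23183 - 164 = -3759917/23183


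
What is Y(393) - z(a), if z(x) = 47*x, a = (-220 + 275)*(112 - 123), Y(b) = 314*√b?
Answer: 28435 + 314*√393 ≈ 34660.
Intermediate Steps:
a = -605 (a = 55*(-11) = -605)
Y(393) - z(a) = 314*√393 - 47*(-605) = 314*√393 - 1*(-28435) = 314*√393 + 28435 = 28435 + 314*√393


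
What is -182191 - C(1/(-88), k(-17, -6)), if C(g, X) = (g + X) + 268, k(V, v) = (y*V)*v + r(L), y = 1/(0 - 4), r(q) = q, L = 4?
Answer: -16054499/88 ≈ -1.8244e+5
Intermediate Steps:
y = -¼ (y = 1/(-4) = -¼ ≈ -0.25000)
k(V, v) = 4 - V*v/4 (k(V, v) = (-V/4)*v + 4 = -V*v/4 + 4 = 4 - V*v/4)
C(g, X) = 268 + X + g (C(g, X) = (X + g) + 268 = 268 + X + g)
-182191 - C(1/(-88), k(-17, -6)) = -182191 - (268 + (4 - ¼*(-17)*(-6)) + 1/(-88)) = -182191 - (268 + (4 - 51/2) - 1/88) = -182191 - (268 - 43/2 - 1/88) = -182191 - 1*21691/88 = -182191 - 21691/88 = -16054499/88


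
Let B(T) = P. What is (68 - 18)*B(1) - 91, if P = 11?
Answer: 459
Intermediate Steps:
B(T) = 11
(68 - 18)*B(1) - 91 = (68 - 18)*11 - 91 = 50*11 - 91 = 550 - 91 = 459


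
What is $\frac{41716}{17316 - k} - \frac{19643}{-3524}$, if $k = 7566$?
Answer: $\frac{169263217}{17179500} \approx 9.8526$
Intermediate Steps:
$\frac{41716}{17316 - k} - \frac{19643}{-3524} = \frac{41716}{17316 - 7566} - \frac{19643}{-3524} = \frac{41716}{17316 - 7566} - - \frac{19643}{3524} = \frac{41716}{9750} + \frac{19643}{3524} = 41716 \cdot \frac{1}{9750} + \frac{19643}{3524} = \frac{20858}{4875} + \frac{19643}{3524} = \frac{169263217}{17179500}$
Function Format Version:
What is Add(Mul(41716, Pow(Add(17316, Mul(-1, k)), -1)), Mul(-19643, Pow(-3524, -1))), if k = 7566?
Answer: Rational(169263217, 17179500) ≈ 9.8526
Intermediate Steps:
Add(Mul(41716, Pow(Add(17316, Mul(-1, k)), -1)), Mul(-19643, Pow(-3524, -1))) = Add(Mul(41716, Pow(Add(17316, Mul(-1, 7566)), -1)), Mul(-19643, Pow(-3524, -1))) = Add(Mul(41716, Pow(Add(17316, -7566), -1)), Mul(-19643, Rational(-1, 3524))) = Add(Mul(41716, Pow(9750, -1)), Rational(19643, 3524)) = Add(Mul(41716, Rational(1, 9750)), Rational(19643, 3524)) = Add(Rational(20858, 4875), Rational(19643, 3524)) = Rational(169263217, 17179500)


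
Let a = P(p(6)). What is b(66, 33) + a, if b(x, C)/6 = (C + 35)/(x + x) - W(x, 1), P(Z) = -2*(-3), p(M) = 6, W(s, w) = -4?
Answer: 364/11 ≈ 33.091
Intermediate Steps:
P(Z) = 6
a = 6
b(x, C) = 24 + 3*(35 + C)/x (b(x, C) = 6*((C + 35)/(x + x) - 1*(-4)) = 6*((35 + C)/((2*x)) + 4) = 6*((35 + C)*(1/(2*x)) + 4) = 6*((35 + C)/(2*x) + 4) = 6*(4 + (35 + C)/(2*x)) = 24 + 3*(35 + C)/x)
b(66, 33) + a = 3*(35 + 33 + 8*66)/66 + 6 = 3*(1/66)*(35 + 33 + 528) + 6 = 3*(1/66)*596 + 6 = 298/11 + 6 = 364/11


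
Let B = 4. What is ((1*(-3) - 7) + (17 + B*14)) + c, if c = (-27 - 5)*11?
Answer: -289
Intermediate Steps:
c = -352 (c = -32*11 = -352)
((1*(-3) - 7) + (17 + B*14)) + c = ((1*(-3) - 7) + (17 + 4*14)) - 352 = ((-3 - 7) + (17 + 56)) - 352 = (-10 + 73) - 352 = 63 - 352 = -289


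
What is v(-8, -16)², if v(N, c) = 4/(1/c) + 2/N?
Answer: 66049/16 ≈ 4128.1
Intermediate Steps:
v(N, c) = 2/N + 4*c (v(N, c) = 4*c + 2/N = 2/N + 4*c)
v(-8, -16)² = (2/(-8) + 4*(-16))² = (2*(-⅛) - 64)² = (-¼ - 64)² = (-257/4)² = 66049/16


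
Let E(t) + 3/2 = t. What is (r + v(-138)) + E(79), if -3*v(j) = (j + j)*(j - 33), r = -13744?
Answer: -58797/2 ≈ -29399.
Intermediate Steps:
v(j) = -2*j*(-33 + j)/3 (v(j) = -(j + j)*(j - 33)/3 = -2*j*(-33 + j)/3)
E(t) = -3/2 + t
(r + v(-138)) + E(79) = (-13744 + (⅔)*(-138)*(33 - 1*(-138))) + (-3/2 + 79) = (-13744 + (⅔)*(-138)*(33 + 138)) + 155/2 = (-13744 + (⅔)*(-138)*171) + 155/2 = (-13744 - 15732) + 155/2 = -29476 + 155/2 = -58797/2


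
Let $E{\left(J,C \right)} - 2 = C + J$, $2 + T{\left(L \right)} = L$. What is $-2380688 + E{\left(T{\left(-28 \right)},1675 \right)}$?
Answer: $-2379041$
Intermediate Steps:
$T{\left(L \right)} = -2 + L$
$E{\left(J,C \right)} = 2 + C + J$ ($E{\left(J,C \right)} = 2 + \left(C + J\right) = 2 + C + J$)
$-2380688 + E{\left(T{\left(-28 \right)},1675 \right)} = -2380688 + \left(2 + 1675 - 30\right) = -2380688 + 1647 = -2379041$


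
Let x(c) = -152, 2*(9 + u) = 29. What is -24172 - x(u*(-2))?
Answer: -24020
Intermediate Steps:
u = 11/2 (u = -9 + (1/2)*29 = -9 + 29/2 = 11/2 ≈ 5.5000)
-24172 - x(u*(-2)) = -24172 - 1*(-152) = -24172 + 152 = -24020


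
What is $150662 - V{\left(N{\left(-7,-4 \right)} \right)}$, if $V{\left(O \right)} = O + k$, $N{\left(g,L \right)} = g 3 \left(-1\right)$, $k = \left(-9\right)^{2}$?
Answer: $150560$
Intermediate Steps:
$k = 81$
$N{\left(g,L \right)} = - 3 g$ ($N{\left(g,L \right)} = 3 g \left(-1\right) = - 3 g$)
$V{\left(O \right)} = 81 + O$ ($V{\left(O \right)} = O + 81 = 81 + O$)
$150662 - V{\left(N{\left(-7,-4 \right)} \right)} = 150662 - \left(81 - -21\right) = 150662 - \left(81 + 21\right) = 150662 - 102 = 150560$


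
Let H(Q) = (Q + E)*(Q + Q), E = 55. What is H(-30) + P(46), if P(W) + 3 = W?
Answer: -1457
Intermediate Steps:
P(W) = -3 + W
H(Q) = 2*Q*(55 + Q) (H(Q) = (Q + 55)*(Q + Q) = (55 + Q)*(2*Q) = 2*Q*(55 + Q))
H(-30) + P(46) = 2*(-30)*(55 - 30) + (-3 + 46) = 2*(-30)*25 + 43 = -1500 + 43 = -1457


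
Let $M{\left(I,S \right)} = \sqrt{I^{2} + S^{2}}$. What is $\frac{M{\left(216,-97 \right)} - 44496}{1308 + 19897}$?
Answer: $- \frac{44496}{21205} + \frac{\sqrt{56065}}{21205} \approx -2.0872$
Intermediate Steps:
$\frac{M{\left(216,-97 \right)} - 44496}{1308 + 19897} = \frac{\sqrt{216^{2} + \left(-97\right)^{2}} - 44496}{1308 + 19897} = \frac{\sqrt{46656 + 9409} - 44496}{21205} = \left(\sqrt{56065} - 44496\right) \frac{1}{21205} = \left(-44496 + \sqrt{56065}\right) \frac{1}{21205} = - \frac{44496}{21205} + \frac{\sqrt{56065}}{21205}$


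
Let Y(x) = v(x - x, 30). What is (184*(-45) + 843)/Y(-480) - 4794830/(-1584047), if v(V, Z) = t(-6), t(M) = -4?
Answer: 11799736859/6336188 ≈ 1862.3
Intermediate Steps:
v(V, Z) = -4
Y(x) = -4
(184*(-45) + 843)/Y(-480) - 4794830/(-1584047) = (184*(-45) + 843)/(-4) - 4794830/(-1584047) = (-8280 + 843)*(-¼) - 4794830*(-1/1584047) = -7437*(-¼) + 4794830/1584047 = 7437/4 + 4794830/1584047 = 11799736859/6336188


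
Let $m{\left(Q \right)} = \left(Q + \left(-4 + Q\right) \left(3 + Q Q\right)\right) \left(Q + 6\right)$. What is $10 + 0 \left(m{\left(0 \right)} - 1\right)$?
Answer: $10$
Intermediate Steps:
$m{\left(Q \right)} = \left(6 + Q\right) \left(Q + \left(-4 + Q\right) \left(3 + Q^{2}\right)\right)$ ($m{\left(Q \right)} = \left(Q + \left(-4 + Q\right) \left(3 + Q^{2}\right)\right) \left(6 + Q\right) = \left(6 + Q\right) \left(Q + \left(-4 + Q\right) \left(3 + Q^{2}\right)\right)$)
$10 + 0 \left(m{\left(0 \right)} - 1\right) = 10 + 0 \left(\left(-72 + 0^{4} - 20 \cdot 0^{2} + 2 \cdot 0^{3} + 12 \cdot 0\right) - 1\right) = 10 + 0 \left(\left(-72 + 0 - 0 + 2 \cdot 0 + 0\right) - 1\right) = 10 + 0 \left(\left(-72 + 0 + 0 + 0 + 0\right) - 1\right) = 10 + 0 \left(-72 - 1\right) = 10 + 0 \left(-73\right) = 10 + 0 = 10$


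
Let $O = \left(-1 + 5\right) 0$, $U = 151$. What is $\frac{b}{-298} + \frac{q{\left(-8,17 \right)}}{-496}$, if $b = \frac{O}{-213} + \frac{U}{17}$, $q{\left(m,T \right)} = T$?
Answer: $- \frac{80509}{1256368} \approx -0.064081$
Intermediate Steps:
$O = 0$ ($O = 4 \cdot 0 = 0$)
$b = \frac{151}{17}$ ($b = \frac{0}{-213} + \frac{151}{17} = 0 \left(- \frac{1}{213}\right) + 151 \cdot \frac{1}{17} = 0 + \frac{151}{17} = \frac{151}{17} \approx 8.8824$)
$\frac{b}{-298} + \frac{q{\left(-8,17 \right)}}{-496} = \frac{151}{17 \left(-298\right)} + \frac{17}{-496} = \frac{151}{17} \left(- \frac{1}{298}\right) + 17 \left(- \frac{1}{496}\right) = - \frac{151}{5066} - \frac{17}{496} = - \frac{80509}{1256368}$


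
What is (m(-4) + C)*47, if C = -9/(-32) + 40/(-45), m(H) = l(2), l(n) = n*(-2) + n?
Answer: -35297/288 ≈ -122.56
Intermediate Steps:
l(n) = -n (l(n) = -2*n + n = -n)
m(H) = -2 (m(H) = -1*2 = -2)
C = -175/288 (C = -9*(-1/32) + 40*(-1/45) = 9/32 - 8/9 = -175/288 ≈ -0.60764)
(m(-4) + C)*47 = (-2 - 175/288)*47 = -751/288*47 = -35297/288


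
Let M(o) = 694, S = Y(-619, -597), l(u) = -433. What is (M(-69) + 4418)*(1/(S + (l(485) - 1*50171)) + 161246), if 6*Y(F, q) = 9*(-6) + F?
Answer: 250828837774272/304297 ≈ 8.2429e+8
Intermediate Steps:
Y(F, q) = -9 + F/6 (Y(F, q) = (9*(-6) + F)/6 = (-54 + F)/6 = -9 + F/6)
S = -673/6 (S = -9 + (⅙)*(-619) = -9 - 619/6 = -673/6 ≈ -112.17)
(M(-69) + 4418)*(1/(S + (l(485) - 1*50171)) + 161246) = (694 + 4418)*(1/(-673/6 + (-433 - 1*50171)) + 161246) = 5112*(1/(-673/6 + (-433 - 50171)) + 161246) = 5112*(1/(-673/6 - 50604) + 161246) = 5112*(1/(-304297/6) + 161246) = 5112*(-6/304297 + 161246) = 5112*(49066674056/304297) = 250828837774272/304297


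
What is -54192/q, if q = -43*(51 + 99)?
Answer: 9032/1075 ≈ 8.4019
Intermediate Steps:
q = -6450 (q = -43*150 = -6450)
-54192/q = -54192/(-6450) = -54192*(-1/6450) = 9032/1075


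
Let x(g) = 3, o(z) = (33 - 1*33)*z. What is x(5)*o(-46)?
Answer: 0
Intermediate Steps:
o(z) = 0 (o(z) = (33 - 33)*z = 0*z = 0)
x(5)*o(-46) = 3*0 = 0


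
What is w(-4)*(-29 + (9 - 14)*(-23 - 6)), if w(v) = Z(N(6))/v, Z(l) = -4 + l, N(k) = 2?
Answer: 58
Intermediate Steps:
w(v) = -2/v (w(v) = (-4 + 2)/v = -2/v)
w(-4)*(-29 + (9 - 14)*(-23 - 6)) = (-2/(-4))*(-29 + (9 - 14)*(-23 - 6)) = (-2*(-1/4))*(-29 - 5*(-29)) = (-29 + 145)/2 = (1/2)*116 = 58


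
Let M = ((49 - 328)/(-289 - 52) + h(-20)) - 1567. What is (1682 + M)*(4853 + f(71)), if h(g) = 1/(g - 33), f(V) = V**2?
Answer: 667953834/583 ≈ 1.1457e+6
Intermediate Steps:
h(g) = 1/(-33 + g)
M = -913095/583 (M = ((49 - 328)/(-289 - 52) + 1/(-33 - 20)) - 1567 = (-279/(-341) + 1/(-53)) - 1567 = (-279*(-1/341) - 1/53) - 1567 = (9/11 - 1/53) - 1567 = 466/583 - 1567 = -913095/583 ≈ -1566.2)
(1682 + M)*(4853 + f(71)) = (1682 - 913095/583)*(4853 + 71**2) = 67511*(4853 + 5041)/583 = (67511/583)*9894 = 667953834/583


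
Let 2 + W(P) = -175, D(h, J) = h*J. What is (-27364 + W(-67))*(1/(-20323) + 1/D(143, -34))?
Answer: 693620085/98810426 ≈ 7.0197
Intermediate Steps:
D(h, J) = J*h
W(P) = -177 (W(P) = -2 - 175 = -177)
(-27364 + W(-67))*(1/(-20323) + 1/D(143, -34)) = (-27364 - 177)*(1/(-20323) + 1/(-34*143)) = -27541*(-1/20323 + 1/(-4862)) = -27541*(-1/20323 - 1/4862) = -27541*(-25185/98810426) = 693620085/98810426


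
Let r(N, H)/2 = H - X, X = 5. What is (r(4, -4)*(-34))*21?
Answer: 12852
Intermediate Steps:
r(N, H) = -10 + 2*H (r(N, H) = 2*(H - 1*5) = 2*(H - 5) = 2*(-5 + H) = -10 + 2*H)
(r(4, -4)*(-34))*21 = ((-10 + 2*(-4))*(-34))*21 = ((-10 - 8)*(-34))*21 = -18*(-34)*21 = 612*21 = 12852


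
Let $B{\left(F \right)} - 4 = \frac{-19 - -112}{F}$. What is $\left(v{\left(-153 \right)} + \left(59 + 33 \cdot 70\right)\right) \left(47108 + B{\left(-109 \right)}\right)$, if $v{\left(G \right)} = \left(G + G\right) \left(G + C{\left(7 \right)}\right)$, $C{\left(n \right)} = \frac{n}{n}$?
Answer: $\frac{251009556315}{109} \approx 2.3028 \cdot 10^{9}$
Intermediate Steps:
$C{\left(n \right)} = 1$
$B{\left(F \right)} = 4 + \frac{93}{F}$ ($B{\left(F \right)} = 4 + \frac{-19 - -112}{F} = 4 + \frac{-19 + 112}{F} = 4 + \frac{93}{F}$)
$v{\left(G \right)} = 2 G \left(1 + G\right)$ ($v{\left(G \right)} = \left(G + G\right) \left(G + 1\right) = 2 G \left(1 + G\right)$)
$\left(v{\left(-153 \right)} + \left(59 + 33 \cdot 70\right)\right) \left(47108 + B{\left(-109 \right)}\right) = \left(2 \left(-153\right) \left(1 - 153\right) + \left(59 + 33 \cdot 70\right)\right) \left(47108 + \left(4 + \frac{93}{-109}\right)\right) = \left(2 \left(-153\right) \left(-152\right) + \left(59 + 2310\right)\right) \left(47108 + \left(4 + 93 \left(- \frac{1}{109}\right)\right)\right) = \left(46512 + 2369\right) \left(47108 + \left(4 - \frac{93}{109}\right)\right) = 48881 \left(47108 + \frac{343}{109}\right) = 48881 \cdot \frac{5135115}{109} = \frac{251009556315}{109}$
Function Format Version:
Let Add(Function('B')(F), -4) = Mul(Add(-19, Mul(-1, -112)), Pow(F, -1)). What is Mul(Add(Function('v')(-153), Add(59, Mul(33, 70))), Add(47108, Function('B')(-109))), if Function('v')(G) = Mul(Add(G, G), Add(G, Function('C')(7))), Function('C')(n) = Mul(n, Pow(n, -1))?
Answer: Rational(251009556315, 109) ≈ 2.3028e+9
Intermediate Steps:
Function('C')(n) = 1
Function('B')(F) = Add(4, Mul(93, Pow(F, -1))) (Function('B')(F) = Add(4, Mul(Add(-19, Mul(-1, -112)), Pow(F, -1))) = Add(4, Mul(Add(-19, 112), Pow(F, -1))) = Add(4, Mul(93, Pow(F, -1))))
Function('v')(G) = Mul(2, G, Add(1, G)) (Function('v')(G) = Mul(Add(G, G), Add(G, 1)) = Mul(Mul(2, G), Add(1, G)) = Mul(2, G, Add(1, G)))
Mul(Add(Function('v')(-153), Add(59, Mul(33, 70))), Add(47108, Function('B')(-109))) = Mul(Add(Mul(2, -153, Add(1, -153)), Add(59, Mul(33, 70))), Add(47108, Add(4, Mul(93, Pow(-109, -1))))) = Mul(Add(Mul(2, -153, -152), Add(59, 2310)), Add(47108, Add(4, Mul(93, Rational(-1, 109))))) = Mul(Add(46512, 2369), Add(47108, Add(4, Rational(-93, 109)))) = Mul(48881, Add(47108, Rational(343, 109))) = Mul(48881, Rational(5135115, 109)) = Rational(251009556315, 109)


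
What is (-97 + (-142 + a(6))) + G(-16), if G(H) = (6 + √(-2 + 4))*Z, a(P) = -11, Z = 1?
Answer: -244 + √2 ≈ -242.59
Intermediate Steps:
G(H) = 6 + √2 (G(H) = (6 + √(-2 + 4))*1 = (6 + √2)*1 = 6 + √2)
(-97 + (-142 + a(6))) + G(-16) = (-97 + (-142 - 11)) + (6 + √2) = (-97 - 153) + (6 + √2) = -250 + (6 + √2) = -244 + √2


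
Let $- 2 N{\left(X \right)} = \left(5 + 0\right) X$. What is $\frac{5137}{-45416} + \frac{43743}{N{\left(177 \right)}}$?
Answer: $- \frac{1325936807}{13397720} \approx -98.967$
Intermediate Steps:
$N{\left(X \right)} = - \frac{5 X}{2}$ ($N{\left(X \right)} = - \frac{\left(5 + 0\right) X}{2} = - \frac{5 X}{2}$)
$\frac{5137}{-45416} + \frac{43743}{N{\left(177 \right)}} = \frac{5137}{-45416} + \frac{43743}{\left(- \frac{5}{2}\right) 177} = 5137 \left(- \frac{1}{45416}\right) + \frac{43743}{- \frac{885}{2}} = - \frac{5137}{45416} + 43743 \left(- \frac{2}{885}\right) = - \frac{5137}{45416} - \frac{29162}{295} = - \frac{1325936807}{13397720}$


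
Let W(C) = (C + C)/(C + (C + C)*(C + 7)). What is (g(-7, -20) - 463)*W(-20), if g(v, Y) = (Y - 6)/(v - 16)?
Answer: 21246/575 ≈ 36.950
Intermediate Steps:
W(C) = 2*C/(C + 2*C*(7 + C)) (W(C) = (2*C)/(C + (2*C)*(7 + C)) = (2*C)/(C + 2*C*(7 + C)) = 2*C/(C + 2*C*(7 + C)))
g(v, Y) = (-6 + Y)/(-16 + v)
(g(-7, -20) - 463)*W(-20) = ((-6 - 20)/(-16 - 7) - 463)*(2/(15 + 2*(-20))) = (-26/(-23) - 463)*(2/(15 - 40)) = (-1/23*(-26) - 463)*(2/(-25)) = (26/23 - 463)*(2*(-1/25)) = -10623/23*(-2/25) = 21246/575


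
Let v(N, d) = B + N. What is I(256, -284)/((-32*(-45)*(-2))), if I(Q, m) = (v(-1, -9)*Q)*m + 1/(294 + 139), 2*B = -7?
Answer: -28332749/249408 ≈ -113.60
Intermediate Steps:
B = -7/2 (B = (½)*(-7) = -7/2 ≈ -3.5000)
v(N, d) = -7/2 + N
I(Q, m) = 1/433 - 9*Q*m/2 (I(Q, m) = ((-7/2 - 1)*Q)*m + 1/(294 + 139) = (-9*Q/2)*m + 1/433 = -9*Q*m/2 + 1/433 = 1/433 - 9*Q*m/2)
I(256, -284)/((-32*(-45)*(-2))) = (1/433 - 9/2*256*(-284))/((-32*(-45)*(-2))) = (1/433 + 327168)/((1440*(-2))) = (141663745/433)/(-2880) = (141663745/433)*(-1/2880) = -28332749/249408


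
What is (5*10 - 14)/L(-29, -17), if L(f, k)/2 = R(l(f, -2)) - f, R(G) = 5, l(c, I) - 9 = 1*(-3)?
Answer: 9/17 ≈ 0.52941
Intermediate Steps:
l(c, I) = 6 (l(c, I) = 9 + 1*(-3) = 9 - 3 = 6)
L(f, k) = 10 - 2*f (L(f, k) = 2*(5 - f) = 10 - 2*f)
(5*10 - 14)/L(-29, -17) = (5*10 - 14)/(10 - 2*(-29)) = (50 - 14)/(10 + 58) = 36/68 = 36*(1/68) = 9/17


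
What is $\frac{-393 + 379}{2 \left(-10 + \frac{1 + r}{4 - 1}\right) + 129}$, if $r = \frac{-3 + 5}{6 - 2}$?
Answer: $- \frac{7}{55} \approx -0.12727$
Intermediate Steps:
$r = \frac{1}{2}$ ($r = \frac{2}{4} = 2 \cdot \frac{1}{4} = \frac{1}{2} \approx 0.5$)
$\frac{-393 + 379}{2 \left(-10 + \frac{1 + r}{4 - 1}\right) + 129} = \frac{-393 + 379}{2 \left(-10 + \frac{1 + \frac{1}{2}}{4 - 1}\right) + 129} = - \frac{14}{2 \left(-10 + \frac{3}{2 \cdot 3}\right) + 129} = - \frac{14}{2 \left(-10 + \frac{3}{2} \cdot \frac{1}{3}\right) + 129} = - \frac{14}{2 \left(-10 + \frac{1}{2}\right) + 129} = - \frac{14}{2 \left(- \frac{19}{2}\right) + 129} = - \frac{14}{-19 + 129} = - \frac{14}{110} = \left(-14\right) \frac{1}{110} = - \frac{7}{55}$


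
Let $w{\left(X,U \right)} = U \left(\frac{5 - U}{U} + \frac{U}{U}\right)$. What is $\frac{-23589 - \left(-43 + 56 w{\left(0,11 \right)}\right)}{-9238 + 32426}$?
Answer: $- \frac{1083}{1054} \approx -1.0275$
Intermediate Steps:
$w{\left(X,U \right)} = U \left(1 + \frac{5 - U}{U}\right)$ ($w{\left(X,U \right)} = U \left(\frac{5 - U}{U} + 1\right) = U \left(1 + \frac{5 - U}{U}\right)$)
$\frac{-23589 - \left(-43 + 56 w{\left(0,11 \right)}\right)}{-9238 + 32426} = \frac{-23589 + \left(\left(-56\right) 5 + 43\right)}{-9238 + 32426} = \frac{-23589 + \left(-280 + 43\right)}{23188} = \left(-23589 - 237\right) \frac{1}{23188} = \left(-23826\right) \frac{1}{23188} = - \frac{1083}{1054}$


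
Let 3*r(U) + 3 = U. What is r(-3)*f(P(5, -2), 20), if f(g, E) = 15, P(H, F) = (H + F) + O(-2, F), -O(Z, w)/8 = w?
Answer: -30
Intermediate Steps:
O(Z, w) = -8*w
r(U) = -1 + U/3
P(H, F) = H - 7*F (P(H, F) = (H + F) - 8*F = (F + H) - 8*F = H - 7*F)
r(-3)*f(P(5, -2), 20) = (-1 + (⅓)*(-3))*15 = (-1 - 1)*15 = -2*15 = -30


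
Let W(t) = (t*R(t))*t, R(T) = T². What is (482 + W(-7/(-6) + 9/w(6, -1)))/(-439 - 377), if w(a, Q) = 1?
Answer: -14470513/1057536 ≈ -13.683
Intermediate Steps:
W(t) = t⁴ (W(t) = (t*t²)*t = t³*t = t⁴)
(482 + W(-7/(-6) + 9/w(6, -1)))/(-439 - 377) = (482 + (-7/(-6) + 9/1)⁴)/(-439 - 377) = (482 + (-7*(-⅙) + 9*1)⁴)/(-816) = (482 + (7/6 + 9)⁴)*(-1/816) = (482 + (61/6)⁴)*(-1/816) = (482 + 13845841/1296)*(-1/816) = (14470513/1296)*(-1/816) = -14470513/1057536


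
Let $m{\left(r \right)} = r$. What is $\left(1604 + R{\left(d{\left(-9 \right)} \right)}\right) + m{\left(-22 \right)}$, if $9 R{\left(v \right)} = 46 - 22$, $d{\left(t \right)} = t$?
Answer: $\frac{4754}{3} \approx 1584.7$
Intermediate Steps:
$R{\left(v \right)} = \frac{8}{3}$ ($R{\left(v \right)} = \frac{46 - 22}{9} = \frac{1}{9} \cdot 24 = \frac{8}{3}$)
$\left(1604 + R{\left(d{\left(-9 \right)} \right)}\right) + m{\left(-22 \right)} = \left(1604 + \frac{8}{3}\right) - 22 = \frac{4820}{3} - 22 = \frac{4754}{3}$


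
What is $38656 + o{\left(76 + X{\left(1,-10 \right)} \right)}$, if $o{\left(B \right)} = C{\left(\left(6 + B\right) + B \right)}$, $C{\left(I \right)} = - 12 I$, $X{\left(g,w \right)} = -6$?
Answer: $36904$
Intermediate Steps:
$o{\left(B \right)} = -72 - 24 B$ ($o{\left(B \right)} = - 12 \left(\left(6 + B\right) + B\right) = - 12 \left(6 + 2 B\right) = -72 - 24 B$)
$38656 + o{\left(76 + X{\left(1,-10 \right)} \right)} = 38656 - \left(72 + 24 \left(76 - 6\right)\right) = 38656 - 1752 = 36904$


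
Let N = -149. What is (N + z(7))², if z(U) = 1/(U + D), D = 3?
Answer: 2217121/100 ≈ 22171.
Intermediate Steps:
z(U) = 1/(3 + U) (z(U) = 1/(U + 3) = 1/(3 + U))
(N + z(7))² = (-149 + 1/(3 + 7))² = (-149 + 1/10)² = (-149 + ⅒)² = (-1489/10)² = 2217121/100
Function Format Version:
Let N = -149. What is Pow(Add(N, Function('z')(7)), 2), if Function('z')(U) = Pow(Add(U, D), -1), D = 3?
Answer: Rational(2217121, 100) ≈ 22171.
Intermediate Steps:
Function('z')(U) = Pow(Add(3, U), -1) (Function('z')(U) = Pow(Add(U, 3), -1) = Pow(Add(3, U), -1))
Pow(Add(N, Function('z')(7)), 2) = Pow(Add(-149, Pow(Add(3, 7), -1)), 2) = Pow(Add(-149, Pow(10, -1)), 2) = Pow(Add(-149, Rational(1, 10)), 2) = Pow(Rational(-1489, 10), 2) = Rational(2217121, 100)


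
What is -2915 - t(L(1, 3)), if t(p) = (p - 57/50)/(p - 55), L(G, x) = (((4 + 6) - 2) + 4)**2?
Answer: -12978893/4450 ≈ -2916.6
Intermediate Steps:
L(G, x) = 144 (L(G, x) = ((10 - 2) + 4)**2 = (8 + 4)**2 = 12**2 = 144)
t(p) = (-57/50 + p)/(-55 + p) (t(p) = (p - 57*1/50)/(-55 + p) = (p - 57/50)/(-55 + p) = (-57/50 + p)/(-55 + p))
-2915 - t(L(1, 3)) = -2915 - (-57/50 + 144)/(-55 + 144) = -2915 - 7143/(89*50) = -2915 - 1*7143/4450 = -2915 - 7143/4450 = -12978893/4450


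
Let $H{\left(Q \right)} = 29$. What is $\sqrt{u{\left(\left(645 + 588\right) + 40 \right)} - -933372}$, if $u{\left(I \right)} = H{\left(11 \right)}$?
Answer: $7 \sqrt{19049} \approx 966.13$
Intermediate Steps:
$u{\left(I \right)} = 29$
$\sqrt{u{\left(\left(645 + 588\right) + 40 \right)} - -933372} = \sqrt{29 - -933372} = \sqrt{29 + 933372} = \sqrt{933401} = 7 \sqrt{19049}$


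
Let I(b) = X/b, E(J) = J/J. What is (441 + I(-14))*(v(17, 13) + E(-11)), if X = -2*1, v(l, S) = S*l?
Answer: 685536/7 ≈ 97934.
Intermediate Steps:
E(J) = 1
X = -2
I(b) = -2/b
(441 + I(-14))*(v(17, 13) + E(-11)) = (441 - 2/(-14))*(13*17 + 1) = (441 - 2*(-1/14))*(221 + 1) = (441 + 1/7)*222 = (3088/7)*222 = 685536/7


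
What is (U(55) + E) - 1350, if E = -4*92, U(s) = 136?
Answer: -1582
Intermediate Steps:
E = -368
(U(55) + E) - 1350 = (136 - 368) - 1350 = -232 - 1350 = -1582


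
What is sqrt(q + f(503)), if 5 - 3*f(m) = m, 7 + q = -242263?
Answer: 2*I*sqrt(60609) ≈ 492.38*I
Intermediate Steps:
q = -242270 (q = -7 - 242263 = -242270)
f(m) = 5/3 - m/3
sqrt(q + f(503)) = sqrt(-242270 + (5/3 - 1/3*503)) = sqrt(-242270 + (5/3 - 503/3)) = sqrt(-242270 - 166) = sqrt(-242436) = 2*I*sqrt(60609)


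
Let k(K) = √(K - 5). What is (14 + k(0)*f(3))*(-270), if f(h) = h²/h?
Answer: -3780 - 810*I*√5 ≈ -3780.0 - 1811.2*I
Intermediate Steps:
k(K) = √(-5 + K)
f(h) = h
(14 + k(0)*f(3))*(-270) = (14 + √(-5 + 0)*3)*(-270) = (14 + √(-5)*3)*(-270) = (14 + (I*√5)*3)*(-270) = (14 + 3*I*√5)*(-270) = -3780 - 810*I*√5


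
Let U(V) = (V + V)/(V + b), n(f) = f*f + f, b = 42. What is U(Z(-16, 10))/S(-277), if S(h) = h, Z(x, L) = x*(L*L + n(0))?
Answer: -1600/215783 ≈ -0.0074149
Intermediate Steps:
n(f) = f + f² (n(f) = f² + f = f + f²)
Z(x, L) = x*L² (Z(x, L) = x*(L*L + 0*(1 + 0)) = x*(L² + 0*1) = x*(L² + 0) = x*L²)
U(V) = 2*V/(42 + V) (U(V) = (V + V)/(V + 42) = (2*V)/(42 + V) = 2*V/(42 + V))
U(Z(-16, 10))/S(-277) = (2*(-16*10²)/(42 - 16*10²))/(-277) = (2*(-16*100)/(42 - 16*100))*(-1/277) = (2*(-1600)/(42 - 1600))*(-1/277) = (2*(-1600)/(-1558))*(-1/277) = (2*(-1600)*(-1/1558))*(-1/277) = (1600/779)*(-1/277) = -1600/215783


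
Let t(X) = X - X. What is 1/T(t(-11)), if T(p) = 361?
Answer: 1/361 ≈ 0.0027701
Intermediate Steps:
t(X) = 0
1/T(t(-11)) = 1/361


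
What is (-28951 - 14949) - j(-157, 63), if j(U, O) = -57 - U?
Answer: -44000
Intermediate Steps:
(-28951 - 14949) - j(-157, 63) = (-28951 - 14949) - (-57 - 1*(-157)) = -43900 - (-57 + 157) = -43900 - 1*100 = -43900 - 100 = -44000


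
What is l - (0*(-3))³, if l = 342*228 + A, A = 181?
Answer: 78157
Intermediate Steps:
l = 78157 (l = 342*228 + 181 = 77976 + 181 = 78157)
l - (0*(-3))³ = 78157 - (0*(-3))³ = 78157 - 1*0³ = 78157 - 1*0 = 78157 + 0 = 78157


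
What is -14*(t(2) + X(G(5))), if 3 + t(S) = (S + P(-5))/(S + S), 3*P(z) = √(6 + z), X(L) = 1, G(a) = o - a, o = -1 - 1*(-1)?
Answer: 119/6 ≈ 19.833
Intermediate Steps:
o = 0 (o = -1 + 1 = 0)
G(a) = -a (G(a) = 0 - a = -a)
P(z) = √(6 + z)/3
t(S) = -3 + (⅓ + S)/(2*S) (t(S) = -3 + (S + √(6 - 5)/3)/(S + S) = -3 + (S + √1/3)/((2*S)) = -3 + (S + (⅓)*1)*(1/(2*S)) = -3 + (S + ⅓)*(1/(2*S)) = -3 + (⅓ + S)*(1/(2*S)) = -3 + (⅓ + S)/(2*S))
-14*(t(2) + X(G(5))) = -14*((⅙)*(1 - 15*2)/2 + 1) = -14*((⅙)*(½)*(1 - 30) + 1) = -14*((⅙)*(½)*(-29) + 1) = -14*(-29/12 + 1) = -14*(-17/12) = 119/6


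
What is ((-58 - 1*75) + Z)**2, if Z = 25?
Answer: 11664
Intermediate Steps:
((-58 - 1*75) + Z)**2 = ((-58 - 1*75) + 25)**2 = ((-58 - 75) + 25)**2 = (-133 + 25)**2 = (-108)**2 = 11664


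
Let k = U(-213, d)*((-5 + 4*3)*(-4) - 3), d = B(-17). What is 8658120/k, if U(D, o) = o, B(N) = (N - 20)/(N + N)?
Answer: -294376080/1147 ≈ -2.5665e+5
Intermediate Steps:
B(N) = (-20 + N)/(2*N) (B(N) = (-20 + N)/((2*N)) = (-20 + N)*(1/(2*N)) = (-20 + N)/(2*N))
d = 37/34 (d = (½)*(-20 - 17)/(-17) = (½)*(-1/17)*(-37) = 37/34 ≈ 1.0882)
k = -1147/34 (k = 37*((-5 + 4*3)*(-4) - 3)/34 = 37*((-5 + 12)*(-4) - 3)/34 = 37*(7*(-4) - 3)/34 = 37*(-28 - 3)/34 = (37/34)*(-31) = -1147/34 ≈ -33.735)
8658120/k = 8658120/(-1147/34) = 8658120*(-34/1147) = -294376080/1147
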